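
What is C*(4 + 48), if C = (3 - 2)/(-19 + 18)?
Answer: -52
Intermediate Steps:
C = -1 (C = 1/(-1) = 1*(-1) = -1)
C*(4 + 48) = -(4 + 48) = -1*52 = -52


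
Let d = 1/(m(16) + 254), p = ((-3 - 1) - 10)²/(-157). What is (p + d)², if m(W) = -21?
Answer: 2071251121/1338169561 ≈ 1.5478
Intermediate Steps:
p = -196/157 (p = (-4 - 10)²*(-1/157) = (-14)²*(-1/157) = 196*(-1/157) = -196/157 ≈ -1.2484)
d = 1/233 (d = 1/(-21 + 254) = 1/233 ≈ 0.0042918)
(p + d)² = (-196/157 + 1/233)² = (-45511/36581)² = 2071251121/1338169561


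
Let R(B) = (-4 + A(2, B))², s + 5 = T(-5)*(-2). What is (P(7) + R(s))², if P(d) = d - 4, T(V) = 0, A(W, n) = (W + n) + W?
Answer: 784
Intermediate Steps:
A(W, n) = n + 2*W
s = -5 (s = -5 + 0*(-2) = -5 + 0 = -5)
R(B) = B² (R(B) = (-4 + (B + 2*2))² = (-4 + (B + 4))² = (-4 + (4 + B))² = B²)
P(d) = -4 + d
(P(7) + R(s))² = ((-4 + 7) + (-5)²)² = (3 + 25)² = 28² = 784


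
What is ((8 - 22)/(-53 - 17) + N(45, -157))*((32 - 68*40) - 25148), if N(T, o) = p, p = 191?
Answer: -26611216/5 ≈ -5.3222e+6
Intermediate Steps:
N(T, o) = 191
((8 - 22)/(-53 - 17) + N(45, -157))*((32 - 68*40) - 25148) = ((8 - 22)/(-53 - 17) + 191)*((32 - 68*40) - 25148) = (-14/(-70) + 191)*((32 - 2720) - 25148) = (-14*(-1/70) + 191)*(-2688 - 25148) = (1/5 + 191)*(-27836) = (956/5)*(-27836) = -26611216/5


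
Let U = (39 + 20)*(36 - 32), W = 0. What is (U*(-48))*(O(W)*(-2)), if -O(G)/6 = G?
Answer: 0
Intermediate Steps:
O(G) = -6*G
U = 236 (U = 59*4 = 236)
(U*(-48))*(O(W)*(-2)) = (236*(-48))*(-6*0*(-2)) = -0*(-2) = -11328*0 = 0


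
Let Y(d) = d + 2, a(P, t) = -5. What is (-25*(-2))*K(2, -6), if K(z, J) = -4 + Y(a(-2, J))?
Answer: -350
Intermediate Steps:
Y(d) = 2 + d
K(z, J) = -7 (K(z, J) = -4 + (2 - 5) = -4 - 3 = -7)
(-25*(-2))*K(2, -6) = -25*(-2)*(-7) = 50*(-7) = -350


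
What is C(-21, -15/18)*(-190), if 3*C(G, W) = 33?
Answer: -2090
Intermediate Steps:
C(G, W) = 11 (C(G, W) = (⅓)*33 = 11)
C(-21, -15/18)*(-190) = 11*(-190) = -2090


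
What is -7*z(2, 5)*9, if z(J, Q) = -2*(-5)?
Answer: -630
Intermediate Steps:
z(J, Q) = 10
-7*z(2, 5)*9 = -7*10*9 = -70*9 = -630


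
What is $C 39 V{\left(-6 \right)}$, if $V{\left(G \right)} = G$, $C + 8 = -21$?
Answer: $6786$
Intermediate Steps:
$C = -29$ ($C = -8 - 21 = -29$)
$C 39 V{\left(-6 \right)} = \left(-29\right) 39 \left(-6\right) = \left(-1131\right) \left(-6\right) = 6786$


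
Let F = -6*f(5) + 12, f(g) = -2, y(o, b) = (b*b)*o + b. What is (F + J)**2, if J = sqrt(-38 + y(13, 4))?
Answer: (24 + sqrt(174))**2 ≈ 1383.2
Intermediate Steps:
y(o, b) = b + o*b**2 (y(o, b) = b**2*o + b = o*b**2 + b = b + o*b**2)
J = sqrt(174) (J = sqrt(-38 + 4*(1 + 4*13)) = sqrt(-38 + 4*(1 + 52)) = sqrt(-38 + 4*53) = sqrt(-38 + 212) = sqrt(174) ≈ 13.191)
F = 24 (F = -6*(-2) + 12 = 12 + 12 = 24)
(F + J)**2 = (24 + sqrt(174))**2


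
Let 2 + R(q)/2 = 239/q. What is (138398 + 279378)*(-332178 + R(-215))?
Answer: -29837398151808/215 ≈ -1.3878e+11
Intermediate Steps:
R(q) = -4 + 478/q (R(q) = -4 + 2*(239/q) = -4 + 478/q)
(138398 + 279378)*(-332178 + R(-215)) = (138398 + 279378)*(-332178 + (-4 + 478/(-215))) = 417776*(-332178 + (-4 + 478*(-1/215))) = 417776*(-332178 + (-4 - 478/215)) = 417776*(-332178 - 1338/215) = 417776*(-71419608/215) = -29837398151808/215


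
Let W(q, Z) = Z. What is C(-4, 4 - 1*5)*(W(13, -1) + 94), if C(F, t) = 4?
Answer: 372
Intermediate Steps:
C(-4, 4 - 1*5)*(W(13, -1) + 94) = 4*(-1 + 94) = 4*93 = 372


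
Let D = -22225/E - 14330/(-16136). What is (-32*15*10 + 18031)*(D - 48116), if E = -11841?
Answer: -60815110259381633/95533188 ≈ -6.3659e+8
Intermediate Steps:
D = 264152065/95533188 (D = -22225/(-11841) - 14330/(-16136) = -22225*(-1/11841) - 14330*(-1/16136) = 22225/11841 + 7165/8068 = 264152065/95533188 ≈ 2.7650)
(-32*15*10 + 18031)*(D - 48116) = (-32*15*10 + 18031)*(264152065/95533188 - 48116) = (-480*10 + 18031)*(-4596410721743/95533188) = (-4800 + 18031)*(-4596410721743/95533188) = 13231*(-4596410721743/95533188) = -60815110259381633/95533188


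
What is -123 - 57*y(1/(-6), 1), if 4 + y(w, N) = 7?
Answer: -294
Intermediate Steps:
y(w, N) = 3 (y(w, N) = -4 + 7 = 3)
-123 - 57*y(1/(-6), 1) = -123 - 57*3 = -123 - 171 = -294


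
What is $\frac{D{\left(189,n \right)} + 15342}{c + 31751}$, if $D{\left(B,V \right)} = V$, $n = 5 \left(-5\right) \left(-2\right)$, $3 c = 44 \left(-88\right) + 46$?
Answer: $\frac{1248}{2471} \approx 0.50506$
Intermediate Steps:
$c = - \frac{3826}{3}$ ($c = \frac{44 \left(-88\right) + 46}{3} = \frac{-3872 + 46}{3} = \frac{1}{3} \left(-3826\right) = - \frac{3826}{3} \approx -1275.3$)
$n = 50$ ($n = \left(-25\right) \left(-2\right) = 50$)
$\frac{D{\left(189,n \right)} + 15342}{c + 31751} = \frac{50 + 15342}{- \frac{3826}{3} + 31751} = \frac{15392}{\frac{91427}{3}} = 15392 \cdot \frac{3}{91427} = \frac{1248}{2471}$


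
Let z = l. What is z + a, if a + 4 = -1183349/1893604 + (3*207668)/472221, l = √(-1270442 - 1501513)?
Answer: -985292559883/298066524828 + 3*I*√307995 ≈ -3.3056 + 1664.9*I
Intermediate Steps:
l = 3*I*√307995 (l = √(-2771955) = 3*I*√307995 ≈ 1664.9*I)
z = 3*I*√307995 ≈ 1664.9*I
a = -985292559883/298066524828 (a = -4 + (-1183349/1893604 + (3*207668)/472221) = -4 + (-1183349*1/1893604 + 623004*(1/472221)) = -4 + (-1183349/1893604 + 207668/157407) = -4 + 206973539429/298066524828 = -985292559883/298066524828 ≈ -3.3056)
z + a = 3*I*√307995 - 985292559883/298066524828 = -985292559883/298066524828 + 3*I*√307995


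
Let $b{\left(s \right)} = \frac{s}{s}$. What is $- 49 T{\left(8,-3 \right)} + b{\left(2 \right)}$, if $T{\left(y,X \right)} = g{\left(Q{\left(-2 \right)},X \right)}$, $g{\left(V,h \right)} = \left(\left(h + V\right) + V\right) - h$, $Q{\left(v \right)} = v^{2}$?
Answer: $-391$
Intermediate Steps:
$g{\left(V,h \right)} = 2 V$ ($g{\left(V,h \right)} = \left(\left(V + h\right) + V\right) - h = \left(h + 2 V\right) - h = 2 V$)
$b{\left(s \right)} = 1$
$T{\left(y,X \right)} = 8$ ($T{\left(y,X \right)} = 2 \left(-2\right)^{2} = 2 \cdot 4 = 8$)
$- 49 T{\left(8,-3 \right)} + b{\left(2 \right)} = \left(-49\right) 8 + 1 = -392 + 1 = -391$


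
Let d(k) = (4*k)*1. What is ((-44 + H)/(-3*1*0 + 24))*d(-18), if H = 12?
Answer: 96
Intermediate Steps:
d(k) = 4*k
((-44 + H)/(-3*1*0 + 24))*d(-18) = ((-44 + 12)/(-3*1*0 + 24))*(4*(-18)) = -32/(-3*0 + 24)*(-72) = -32/(0 + 24)*(-72) = -32/24*(-72) = -32*1/24*(-72) = -4/3*(-72) = 96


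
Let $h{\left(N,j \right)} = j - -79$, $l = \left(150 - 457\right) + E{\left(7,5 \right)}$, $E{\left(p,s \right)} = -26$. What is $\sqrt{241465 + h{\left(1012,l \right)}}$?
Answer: $31 \sqrt{251} \approx 491.13$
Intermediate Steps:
$l = -333$ ($l = \left(150 - 457\right) - 26 = -307 - 26 = -333$)
$h{\left(N,j \right)} = 79 + j$ ($h{\left(N,j \right)} = j + 79 = 79 + j$)
$\sqrt{241465 + h{\left(1012,l \right)}} = \sqrt{241465 + \left(79 - 333\right)} = \sqrt{241465 - 254} = \sqrt{241211} = 31 \sqrt{251}$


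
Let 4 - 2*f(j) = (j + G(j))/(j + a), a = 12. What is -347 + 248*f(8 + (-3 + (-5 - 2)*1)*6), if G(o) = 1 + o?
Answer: -1703/10 ≈ -170.30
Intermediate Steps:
f(j) = 2 - (1 + 2*j)/(2*(12 + j)) (f(j) = 2 - (j + (1 + j))/(2*(j + 12)) = 2 - (1 + 2*j)/(2*(12 + j)))
-347 + 248*f(8 + (-3 + (-5 - 2)*1)*6) = -347 + 248*((47/2 + (8 + (-3 + (-5 - 2)*1)*6))/(12 + (8 + (-3 + (-5 - 2)*1)*6))) = -347 + 248*((47/2 + (8 + (-3 - 7*1)*6))/(12 + (8 + (-3 - 7*1)*6))) = -347 + 248*((47/2 + (8 + (-3 - 7)*6))/(12 + (8 + (-3 - 7)*6))) = -347 + 248*((47/2 + (8 - 10*6))/(12 + (8 - 10*6))) = -347 + 248*((47/2 + (8 - 60))/(12 + (8 - 60))) = -347 + 248*((47/2 - 52)/(12 - 52)) = -347 + 248*(-57/2/(-40)) = -347 + 248*(-1/40*(-57/2)) = -347 + 248*(57/80) = -347 + 1767/10 = -1703/10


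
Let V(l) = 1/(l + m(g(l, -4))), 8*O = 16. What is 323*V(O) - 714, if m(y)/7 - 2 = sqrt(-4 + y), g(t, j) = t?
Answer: 17*(-294*sqrt(2) + 653*I)/(-16*I + 7*sqrt(2)) ≈ -699.4 - 9.0326*I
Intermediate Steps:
O = 2 (O = (1/8)*16 = 2)
m(y) = 14 + 7*sqrt(-4 + y)
V(l) = 1/(14 + l + 7*sqrt(-4 + l)) (V(l) = 1/(l + (14 + 7*sqrt(-4 + l))) = 1/(14 + l + 7*sqrt(-4 + l)))
323*V(O) - 714 = 323/(14 + 2 + 7*sqrt(-4 + 2)) - 714 = 323/(14 + 2 + 7*sqrt(-2)) - 714 = 323/(14 + 2 + 7*(I*sqrt(2))) - 714 = 323/(14 + 2 + 7*I*sqrt(2)) - 714 = 323/(16 + 7*I*sqrt(2)) - 714 = -714 + 323/(16 + 7*I*sqrt(2))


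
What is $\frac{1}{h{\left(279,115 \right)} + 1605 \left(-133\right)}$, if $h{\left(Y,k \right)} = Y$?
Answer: $- \frac{1}{213186} \approx -4.6907 \cdot 10^{-6}$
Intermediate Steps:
$\frac{1}{h{\left(279,115 \right)} + 1605 \left(-133\right)} = \frac{1}{279 + 1605 \left(-133\right)} = \frac{1}{279 - 213465} = \frac{1}{-213186} = - \frac{1}{213186}$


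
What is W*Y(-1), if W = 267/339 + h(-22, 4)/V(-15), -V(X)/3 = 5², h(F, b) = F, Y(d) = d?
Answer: -9161/8475 ≈ -1.0809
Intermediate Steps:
V(X) = -75 (V(X) = -3*5² = -3*25 = -75)
W = 9161/8475 (W = 267/339 - 22/(-75) = 267*(1/339) - 22*(-1/75) = 89/113 + 22/75 = 9161/8475 ≈ 1.0809)
W*Y(-1) = (9161/8475)*(-1) = -9161/8475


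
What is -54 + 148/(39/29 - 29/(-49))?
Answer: 15425/688 ≈ 22.420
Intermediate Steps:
-54 + 148/(39/29 - 29/(-49)) = -54 + 148/(39*(1/29) - 29*(-1/49)) = -54 + 148/(39/29 + 29/49) = -54 + 148/(2752/1421) = -54 + 148*(1421/2752) = -54 + 52577/688 = 15425/688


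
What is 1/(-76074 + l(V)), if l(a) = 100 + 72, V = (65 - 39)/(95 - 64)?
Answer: -1/75902 ≈ -1.3175e-5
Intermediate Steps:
V = 26/31 ≈ 0.83871
l(a) = 172
1/(-76074 + l(V)) = 1/(-76074 + 172) = 1/(-75902) = -1/75902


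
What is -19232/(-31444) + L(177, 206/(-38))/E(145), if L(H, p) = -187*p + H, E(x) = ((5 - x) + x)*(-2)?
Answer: -88466872/746795 ≈ -118.46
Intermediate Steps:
E(x) = -10 (E(x) = 5*(-2) = -10)
L(H, p) = H - 187*p
-19232/(-31444) + L(177, 206/(-38))/E(145) = -19232/(-31444) + (177 - 38522/(-38))/(-10) = -19232*(-1/31444) + (177 - 38522*(-1)/38)*(-⅒) = 4808/7861 + (177 - 187*(-103/19))*(-⅒) = 4808/7861 + (177 + 19261/19)*(-⅒) = 4808/7861 + (22624/19)*(-⅒) = 4808/7861 - 11312/95 = -88466872/746795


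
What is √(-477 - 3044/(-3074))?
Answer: I*√1124510699/1537 ≈ 21.818*I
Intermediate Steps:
√(-477 - 3044/(-3074)) = √(-477 - 3044*(-1/3074)) = √(-477 + 1522/1537) = √(-731627/1537) = I*√1124510699/1537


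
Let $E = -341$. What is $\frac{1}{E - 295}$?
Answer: $- \frac{1}{636} \approx -0.0015723$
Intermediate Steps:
$\frac{1}{E - 295} = \frac{1}{-341 - 295} = \frac{1}{-636} = - \frac{1}{636}$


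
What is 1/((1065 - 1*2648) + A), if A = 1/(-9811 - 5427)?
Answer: -15238/24121755 ≈ -0.00063171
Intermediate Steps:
A = -1/15238 (A = 1/(-15238) = -1/15238 ≈ -6.5625e-5)
1/((1065 - 1*2648) + A) = 1/((1065 - 1*2648) - 1/15238) = 1/((1065 - 2648) - 1/15238) = 1/(-1583 - 1/15238) = 1/(-24121755/15238) = -15238/24121755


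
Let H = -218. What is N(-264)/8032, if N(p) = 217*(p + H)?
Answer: -52297/4016 ≈ -13.022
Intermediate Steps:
N(p) = -47306 + 217*p (N(p) = 217*(p - 218) = 217*(-218 + p) = -47306 + 217*p)
N(-264)/8032 = (-47306 + 217*(-264))/8032 = (-47306 - 57288)*(1/8032) = -104594*1/8032 = -52297/4016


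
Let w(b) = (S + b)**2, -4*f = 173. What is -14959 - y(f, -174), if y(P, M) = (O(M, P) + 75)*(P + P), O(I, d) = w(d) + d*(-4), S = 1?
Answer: 5148829/32 ≈ 1.6090e+5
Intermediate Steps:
f = -173/4 (f = -1/4*173 = -173/4 ≈ -43.250)
w(b) = (1 + b)**2
O(I, d) = (1 + d)**2 - 4*d (O(I, d) = (1 + d)**2 + d*(-4) = (1 + d)**2 - 4*d)
y(P, M) = 2*P*(75 + (1 + P)**2 - 4*P) (y(P, M) = (((1 + P)**2 - 4*P) + 75)*(P + P) = (75 + (1 + P)**2 - 4*P)*(2*P) = 2*P*(75 + (1 + P)**2 - 4*P))
-14959 - y(f, -174) = -14959 - 2*(-173)*(76 + (-173/4)**2 - 2*(-173/4))/4 = -14959 - 2*(-173)*(76 + 29929/16 + 173/2)/4 = -14959 - 2*(-173)*32529/(4*16) = -14959 - 1*(-5627517/32) = -14959 + 5627517/32 = 5148829/32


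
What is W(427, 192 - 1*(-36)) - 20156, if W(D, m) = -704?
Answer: -20860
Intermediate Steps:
W(427, 192 - 1*(-36)) - 20156 = -704 - 20156 = -20860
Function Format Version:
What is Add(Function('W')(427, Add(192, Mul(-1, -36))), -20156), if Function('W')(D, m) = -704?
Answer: -20860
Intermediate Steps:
Add(Function('W')(427, Add(192, Mul(-1, -36))), -20156) = Add(-704, -20156) = -20860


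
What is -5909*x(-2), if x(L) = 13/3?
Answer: -76817/3 ≈ -25606.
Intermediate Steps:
x(L) = 13/3 (x(L) = 13*(1/3) = 13/3)
-5909*x(-2) = -5909*13/3 = -76817/3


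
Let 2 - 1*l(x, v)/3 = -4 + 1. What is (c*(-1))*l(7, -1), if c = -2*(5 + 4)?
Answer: 270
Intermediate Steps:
l(x, v) = 15 (l(x, v) = 6 - 3*(-4 + 1) = 6 - 3*(-3) = 6 + 9 = 15)
c = -18 (c = -2*9 = -18)
(c*(-1))*l(7, -1) = -18*(-1)*15 = 18*15 = 270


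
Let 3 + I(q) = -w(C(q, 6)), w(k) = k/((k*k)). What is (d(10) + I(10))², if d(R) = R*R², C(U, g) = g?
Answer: 35772361/36 ≈ 9.9368e+5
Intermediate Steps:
w(k) = 1/k (w(k) = k/(k²) = k/k² = 1/k)
d(R) = R³
I(q) = -19/6 (I(q) = -3 - 1/6 = -3 - 1*⅙ = -3 - ⅙ = -19/6)
(d(10) + I(10))² = (10³ - 19/6)² = (1000 - 19/6)² = (5981/6)² = 35772361/36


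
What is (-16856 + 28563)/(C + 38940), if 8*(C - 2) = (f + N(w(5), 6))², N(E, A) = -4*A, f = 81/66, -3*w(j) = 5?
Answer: 45329504/151034425 ≈ 0.30013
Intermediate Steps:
w(j) = -5/3 (w(j) = -⅓*5 = -5/3)
f = 27/22 (f = 81*(1/66) = 27/22 ≈ 1.2273)
C = 258745/3872 (C = 2 + (27/22 - 4*6)²/8 = 2 + (27/22 - 24)²/8 = 2 + (-501/22)²/8 = 2 + (⅛)*(251001/484) = 2 + 251001/3872 = 258745/3872 ≈ 66.825)
(-16856 + 28563)/(C + 38940) = (-16856 + 28563)/(258745/3872 + 38940) = 11707/(151034425/3872) = 11707*(3872/151034425) = 45329504/151034425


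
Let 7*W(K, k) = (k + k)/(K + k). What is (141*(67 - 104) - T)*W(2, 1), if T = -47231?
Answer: 12004/3 ≈ 4001.3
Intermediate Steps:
W(K, k) = 2*k/(7*(K + k)) (W(K, k) = ((k + k)/(K + k))/7 = ((2*k)/(K + k))/7 = (2*k/(K + k))/7 = 2*k/(7*(K + k)))
(141*(67 - 104) - T)*W(2, 1) = (141*(67 - 104) - 1*(-47231))*((2/7)*1/(2 + 1)) = (141*(-37) + 47231)*((2/7)*1/3) = (-5217 + 47231)*((2/7)*1*(⅓)) = 42014*(2/21) = 12004/3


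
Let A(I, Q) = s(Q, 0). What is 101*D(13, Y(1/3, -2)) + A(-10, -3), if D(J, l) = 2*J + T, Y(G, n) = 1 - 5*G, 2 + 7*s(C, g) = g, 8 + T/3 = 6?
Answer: 14138/7 ≈ 2019.7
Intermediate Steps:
T = -6 (T = -24 + 3*6 = -24 + 18 = -6)
s(C, g) = -2/7 + g/7
A(I, Q) = -2/7 (A(I, Q) = -2/7 + (⅐)*0 = -2/7 + 0 = -2/7)
D(J, l) = -6 + 2*J (D(J, l) = 2*J - 6 = -6 + 2*J)
101*D(13, Y(1/3, -2)) + A(-10, -3) = 101*(-6 + 2*13) - 2/7 = 101*(-6 + 26) - 2/7 = 101*20 - 2/7 = 2020 - 2/7 = 14138/7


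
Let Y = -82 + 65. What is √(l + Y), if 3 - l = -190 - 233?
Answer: √409 ≈ 20.224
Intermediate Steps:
l = 426 (l = 3 - (-190 - 233) = 3 - 1*(-423) = 3 + 423 = 426)
Y = -17
√(l + Y) = √(426 - 17) = √409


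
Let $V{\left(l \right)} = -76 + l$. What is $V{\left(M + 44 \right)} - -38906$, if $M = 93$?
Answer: $38967$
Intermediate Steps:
$V{\left(M + 44 \right)} - -38906 = \left(-76 + \left(93 + 44\right)\right) - -38906 = \left(-76 + 137\right) + 38906 = 61 + 38906 = 38967$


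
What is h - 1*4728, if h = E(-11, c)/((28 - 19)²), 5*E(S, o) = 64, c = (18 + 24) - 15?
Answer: -1914776/405 ≈ -4727.8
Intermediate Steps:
c = 27 (c = 42 - 15 = 27)
E(S, o) = 64/5 (E(S, o) = (⅕)*64 = 64/5)
h = 64/405 (h = 64/(5*((28 - 19)²)) = 64/(5*(9²)) = (64/5)/81 = (64/5)*(1/81) = 64/405 ≈ 0.15802)
h - 1*4728 = 64/405 - 1*4728 = 64/405 - 4728 = -1914776/405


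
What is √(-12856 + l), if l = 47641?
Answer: 3*√3865 ≈ 186.51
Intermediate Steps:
√(-12856 + l) = √(-12856 + 47641) = √34785 = 3*√3865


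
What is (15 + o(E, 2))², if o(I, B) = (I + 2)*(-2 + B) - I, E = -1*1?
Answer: 256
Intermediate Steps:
E = -1
o(I, B) = -I + (-2 + B)*(2 + I) (o(I, B) = (2 + I)*(-2 + B) - I = (-2 + B)*(2 + I) - I = -I + (-2 + B)*(2 + I))
(15 + o(E, 2))² = (15 + (-4 - 3*(-1) + 2*2 + 2*(-1)))² = (15 + (-4 + 3 + 4 - 2))² = (15 + 1)² = 16² = 256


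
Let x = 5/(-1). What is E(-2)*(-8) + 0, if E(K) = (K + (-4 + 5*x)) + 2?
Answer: 232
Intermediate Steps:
x = -5 (x = 5*(-1) = -5)
E(K) = -27 + K (E(K) = (K + (-4 + 5*(-5))) + 2 = (K + (-4 - 25)) + 2 = (K - 29) + 2 = (-29 + K) + 2 = -27 + K)
E(-2)*(-8) + 0 = (-27 - 2)*(-8) + 0 = -29*(-8) + 0 = 232 + 0 = 232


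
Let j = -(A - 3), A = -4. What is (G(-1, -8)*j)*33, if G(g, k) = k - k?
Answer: 0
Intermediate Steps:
G(g, k) = 0
j = 7 (j = -(-4 - 3) = -1*(-7) = 7)
(G(-1, -8)*j)*33 = (0*7)*33 = 0*33 = 0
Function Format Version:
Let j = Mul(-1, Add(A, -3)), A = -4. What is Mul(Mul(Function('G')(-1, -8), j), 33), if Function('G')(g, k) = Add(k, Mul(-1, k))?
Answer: 0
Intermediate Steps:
Function('G')(g, k) = 0
j = 7 (j = Mul(-1, Add(-4, -3)) = Mul(-1, -7) = 7)
Mul(Mul(Function('G')(-1, -8), j), 33) = Mul(Mul(0, 7), 33) = Mul(0, 33) = 0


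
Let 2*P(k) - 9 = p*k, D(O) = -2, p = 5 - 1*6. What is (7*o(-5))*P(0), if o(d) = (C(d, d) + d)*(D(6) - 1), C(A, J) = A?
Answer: 945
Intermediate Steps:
p = -1 (p = 5 - 6 = -1)
o(d) = -6*d (o(d) = (d + d)*(-2 - 1) = (2*d)*(-3) = -6*d)
P(k) = 9/2 - k/2 (P(k) = 9/2 + (-k)/2 = 9/2 - k/2)
(7*o(-5))*P(0) = (7*(-6*(-5)))*(9/2 - 1/2*0) = (7*30)*(9/2 + 0) = 210*(9/2) = 945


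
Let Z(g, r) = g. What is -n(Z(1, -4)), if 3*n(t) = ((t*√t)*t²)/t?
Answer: -⅓ ≈ -0.33333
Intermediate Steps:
n(t) = t^(5/2)/3 (n(t) = (((t*√t)*t²)/t)/3 = ((t^(3/2)*t²)/t)/3 = (t^(7/2)/t)/3 = t^(5/2)/3)
-n(Z(1, -4)) = -1^(5/2)/3 = -1/3 = -1*⅓ = -⅓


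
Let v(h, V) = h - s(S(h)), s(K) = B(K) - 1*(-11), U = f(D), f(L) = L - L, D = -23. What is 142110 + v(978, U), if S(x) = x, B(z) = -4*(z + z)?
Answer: 150901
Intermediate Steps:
B(z) = -8*z
f(L) = 0
U = 0
s(K) = 11 - 8*K (s(K) = -8*K - 1*(-11) = -8*K + 11 = 11 - 8*K)
v(h, V) = -11 + 9*h (v(h, V) = h - (11 - 8*h) = h + (-11 + 8*h) = -11 + 9*h)
142110 + v(978, U) = 142110 + (-11 + 9*978) = 142110 + (-11 + 8802) = 142110 + 8791 = 150901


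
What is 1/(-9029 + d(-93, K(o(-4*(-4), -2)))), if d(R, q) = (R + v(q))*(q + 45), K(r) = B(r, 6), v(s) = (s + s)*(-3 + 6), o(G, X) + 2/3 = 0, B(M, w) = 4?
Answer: -1/12410 ≈ -8.0580e-5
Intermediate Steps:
o(G, X) = -⅔ (o(G, X) = -⅔ + 0 = -⅔)
v(s) = 6*s (v(s) = (2*s)*3 = 6*s)
K(r) = 4
d(R, q) = (45 + q)*(R + 6*q) (d(R, q) = (R + 6*q)*(q + 45) = (R + 6*q)*(45 + q) = (45 + q)*(R + 6*q))
1/(-9029 + d(-93, K(o(-4*(-4), -2)))) = 1/(-9029 + (6*4² + 45*(-93) + 270*4 - 93*4)) = 1/(-9029 + (6*16 - 4185 + 1080 - 372)) = 1/(-9029 + (96 - 4185 + 1080 - 372)) = 1/(-9029 - 3381) = 1/(-12410) = -1/12410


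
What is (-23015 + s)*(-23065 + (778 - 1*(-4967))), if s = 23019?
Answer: -69280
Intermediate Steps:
(-23015 + s)*(-23065 + (778 - 1*(-4967))) = (-23015 + 23019)*(-23065 + (778 - 1*(-4967))) = 4*(-23065 + (778 + 4967)) = 4*(-23065 + 5745) = 4*(-17320) = -69280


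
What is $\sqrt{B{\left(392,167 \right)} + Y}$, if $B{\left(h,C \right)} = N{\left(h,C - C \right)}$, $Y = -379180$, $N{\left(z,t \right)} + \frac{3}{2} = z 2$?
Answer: $\frac{i \sqrt{1513590}}{2} \approx 615.14 i$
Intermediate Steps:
$N{\left(z,t \right)} = - \frac{3}{2} + 2 z$ ($N{\left(z,t \right)} = - \frac{3}{2} + z 2 = - \frac{3}{2} + 2 z$)
$B{\left(h,C \right)} = - \frac{3}{2} + 2 h$
$\sqrt{B{\left(392,167 \right)} + Y} = \sqrt{\left(- \frac{3}{2} + 2 \cdot 392\right) - 379180} = \sqrt{\left(- \frac{3}{2} + 784\right) - 379180} = \sqrt{\frac{1565}{2} - 379180} = \sqrt{- \frac{756795}{2}} = \frac{i \sqrt{1513590}}{2}$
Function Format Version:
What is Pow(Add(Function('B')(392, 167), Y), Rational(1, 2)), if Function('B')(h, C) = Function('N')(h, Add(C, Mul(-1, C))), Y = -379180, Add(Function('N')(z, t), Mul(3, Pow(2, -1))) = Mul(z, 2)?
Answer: Mul(Rational(1, 2), I, Pow(1513590, Rational(1, 2))) ≈ Mul(615.14, I)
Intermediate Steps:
Function('N')(z, t) = Add(Rational(-3, 2), Mul(2, z)) (Function('N')(z, t) = Add(Rational(-3, 2), Mul(z, 2)) = Add(Rational(-3, 2), Mul(2, z)))
Function('B')(h, C) = Add(Rational(-3, 2), Mul(2, h))
Pow(Add(Function('B')(392, 167), Y), Rational(1, 2)) = Pow(Add(Add(Rational(-3, 2), Mul(2, 392)), -379180), Rational(1, 2)) = Pow(Add(Add(Rational(-3, 2), 784), -379180), Rational(1, 2)) = Pow(Add(Rational(1565, 2), -379180), Rational(1, 2)) = Pow(Rational(-756795, 2), Rational(1, 2)) = Mul(Rational(1, 2), I, Pow(1513590, Rational(1, 2)))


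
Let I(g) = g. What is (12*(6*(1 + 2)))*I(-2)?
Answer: -432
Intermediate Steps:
(12*(6*(1 + 2)))*I(-2) = (12*(6*(1 + 2)))*(-2) = (12*(6*3))*(-2) = (12*18)*(-2) = 216*(-2) = -432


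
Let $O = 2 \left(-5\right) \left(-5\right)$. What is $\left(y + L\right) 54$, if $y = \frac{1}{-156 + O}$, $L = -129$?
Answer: $- \frac{369225}{53} \approx -6966.5$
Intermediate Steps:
$O = 50$ ($O = \left(-10\right) \left(-5\right) = 50$)
$y = - \frac{1}{106}$ ($y = \frac{1}{-156 + 50} = \frac{1}{-106} = - \frac{1}{106} \approx -0.009434$)
$\left(y + L\right) 54 = \left(- \frac{1}{106} - 129\right) 54 = \left(- \frac{13675}{106}\right) 54 = - \frac{369225}{53}$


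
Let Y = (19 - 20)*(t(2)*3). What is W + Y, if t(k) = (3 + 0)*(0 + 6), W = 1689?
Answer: 1635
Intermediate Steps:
t(k) = 18 (t(k) = 3*6 = 18)
Y = -54 (Y = (19 - 20)*(18*3) = -1*54 = -54)
W + Y = 1689 - 54 = 1635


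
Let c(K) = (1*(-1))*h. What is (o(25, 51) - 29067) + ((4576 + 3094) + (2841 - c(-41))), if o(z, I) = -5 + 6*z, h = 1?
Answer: -18410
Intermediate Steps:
c(K) = -1 (c(K) = (1*(-1))*1 = -1*1 = -1)
(o(25, 51) - 29067) + ((4576 + 3094) + (2841 - c(-41))) = ((-5 + 6*25) - 29067) + ((4576 + 3094) + (2841 - 1*(-1))) = ((-5 + 150) - 29067) + (7670 + (2841 + 1)) = (145 - 29067) + (7670 + 2842) = -28922 + 10512 = -18410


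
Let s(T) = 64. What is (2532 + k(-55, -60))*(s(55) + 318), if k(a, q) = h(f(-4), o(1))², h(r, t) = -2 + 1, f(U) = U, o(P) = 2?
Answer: 967606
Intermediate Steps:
h(r, t) = -1
k(a, q) = 1 (k(a, q) = (-1)² = 1)
(2532 + k(-55, -60))*(s(55) + 318) = (2532 + 1)*(64 + 318) = 2533*382 = 967606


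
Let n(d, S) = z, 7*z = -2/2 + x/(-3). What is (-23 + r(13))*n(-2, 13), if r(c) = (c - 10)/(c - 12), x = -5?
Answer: -40/21 ≈ -1.9048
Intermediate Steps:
z = 2/21 (z = (-2/2 - 5/(-3))/7 = (-2*½ - 5*(-⅓))/7 = (-1 + 5/3)/7 = (⅐)*(⅔) = 2/21 ≈ 0.095238)
r(c) = (-10 + c)/(-12 + c)
n(d, S) = 2/21
(-23 + r(13))*n(-2, 13) = (-23 + (-10 + 13)/(-12 + 13))*(2/21) = (-23 + 3/1)*(2/21) = (-23 + 1*3)*(2/21) = (-23 + 3)*(2/21) = -20*2/21 = -40/21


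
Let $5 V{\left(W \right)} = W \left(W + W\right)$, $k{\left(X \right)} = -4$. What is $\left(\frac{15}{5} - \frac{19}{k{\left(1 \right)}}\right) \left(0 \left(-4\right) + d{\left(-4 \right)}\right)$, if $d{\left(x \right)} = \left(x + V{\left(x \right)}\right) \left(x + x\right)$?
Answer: $- \frac{744}{5} \approx -148.8$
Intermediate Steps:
$V{\left(W \right)} = \frac{2 W^{2}}{5}$ ($V{\left(W \right)} = \frac{W \left(W + W\right)}{5} = \frac{W 2 W}{5} = \frac{2 W^{2}}{5}$)
$d{\left(x \right)} = 2 x \left(x + \frac{2 x^{2}}{5}\right)$ ($d{\left(x \right)} = \left(x + \frac{2 x^{2}}{5}\right) \left(x + x\right) = \left(x + \frac{2 x^{2}}{5}\right) 2 x = 2 x \left(x + \frac{2 x^{2}}{5}\right)$)
$\left(\frac{15}{5} - \frac{19}{k{\left(1 \right)}}\right) \left(0 \left(-4\right) + d{\left(-4 \right)}\right) = \left(\frac{15}{5} - \frac{19}{-4}\right) \left(0 \left(-4\right) + \left(-4\right)^{2} \left(2 + \frac{4}{5} \left(-4\right)\right)\right) = \left(15 \cdot \frac{1}{5} - - \frac{19}{4}\right) \left(0 + 16 \left(2 - \frac{16}{5}\right)\right) = \left(3 + \frac{19}{4}\right) \left(0 + 16 \left(- \frac{6}{5}\right)\right) = \frac{31 \left(0 - \frac{96}{5}\right)}{4} = \frac{31}{4} \left(- \frac{96}{5}\right) = - \frac{744}{5}$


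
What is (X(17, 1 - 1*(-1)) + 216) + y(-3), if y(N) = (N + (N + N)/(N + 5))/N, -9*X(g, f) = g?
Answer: 1945/9 ≈ 216.11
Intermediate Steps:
X(g, f) = -g/9
y(N) = (N + 2*N/(5 + N))/N (y(N) = (N + (2*N)/(5 + N))/N = (N + 2*N/(5 + N))/N)
(X(17, 1 - 1*(-1)) + 216) + y(-3) = (-1/9*17 + 216) + (7 - 3)/(5 - 3) = (-17/9 + 216) + 4/2 = 1927/9 + (1/2)*4 = 1927/9 + 2 = 1945/9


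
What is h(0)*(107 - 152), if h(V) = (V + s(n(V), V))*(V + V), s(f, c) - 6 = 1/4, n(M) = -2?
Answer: 0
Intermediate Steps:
s(f, c) = 25/4 (s(f, c) = 6 + 1/4 = 6 + ¼ = 25/4)
h(V) = 2*V*(25/4 + V) (h(V) = (V + 25/4)*(V + V) = (25/4 + V)*(2*V) = 2*V*(25/4 + V))
h(0)*(107 - 152) = ((½)*0*(25 + 4*0))*(107 - 152) = ((½)*0*(25 + 0))*(-45) = ((½)*0*25)*(-45) = 0*(-45) = 0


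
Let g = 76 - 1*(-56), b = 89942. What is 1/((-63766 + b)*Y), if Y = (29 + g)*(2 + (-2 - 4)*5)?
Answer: -1/118001408 ≈ -8.4745e-9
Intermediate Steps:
g = 132 (g = 76 + 56 = 132)
Y = -4508 (Y = (29 + 132)*(2 + (-2 - 4)*5) = 161*(2 - 6*5) = 161*(2 - 30) = 161*(-28) = -4508)
1/((-63766 + b)*Y) = 1/((-63766 + 89942)*(-4508)) = -1/4508/26176 = (1/26176)*(-1/4508) = -1/118001408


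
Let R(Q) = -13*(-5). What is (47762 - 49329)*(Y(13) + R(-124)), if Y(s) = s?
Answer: -122226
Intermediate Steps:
R(Q) = 65
(47762 - 49329)*(Y(13) + R(-124)) = (47762 - 49329)*(13 + 65) = -1567*78 = -122226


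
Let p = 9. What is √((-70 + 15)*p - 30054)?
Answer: I*√30549 ≈ 174.78*I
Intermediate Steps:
√((-70 + 15)*p - 30054) = √((-70 + 15)*9 - 30054) = √(-55*9 - 30054) = √(-495 - 30054) = √(-30549) = I*√30549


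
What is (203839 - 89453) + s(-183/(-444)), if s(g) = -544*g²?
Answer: 156467920/1369 ≈ 1.1429e+5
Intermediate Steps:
(203839 - 89453) + s(-183/(-444)) = (203839 - 89453) - 544*(-183/(-444))² = 114386 - 544*(-183*(-1/444))² = 114386 - 544*(61/148)² = 114386 - 544*3721/21904 = 114386 - 126514/1369 = 156467920/1369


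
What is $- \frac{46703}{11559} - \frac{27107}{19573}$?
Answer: $- \frac{1227447632}{226244307} \approx -5.4253$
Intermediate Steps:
$- \frac{46703}{11559} - \frac{27107}{19573} = - \frac{1227447632}{226244307}$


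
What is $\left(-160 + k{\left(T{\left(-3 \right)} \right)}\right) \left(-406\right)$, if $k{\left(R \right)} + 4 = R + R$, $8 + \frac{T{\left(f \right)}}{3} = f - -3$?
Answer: $86072$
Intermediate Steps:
$T{\left(f \right)} = -15 + 3 f$ ($T{\left(f \right)} = -24 + 3 \left(f - -3\right) = -24 + 3 \left(f + 3\right) = -24 + 3 \left(3 + f\right) = -24 + \left(9 + 3 f\right) = -15 + 3 f$)
$k{\left(R \right)} = -4 + 2 R$ ($k{\left(R \right)} = -4 + \left(R + R\right) = -4 + 2 R$)
$\left(-160 + k{\left(T{\left(-3 \right)} \right)}\right) \left(-406\right) = \left(-160 + \left(-4 + 2 \left(-15 + 3 \left(-3\right)\right)\right)\right) \left(-406\right) = \left(-160 + \left(-4 + 2 \left(-15 - 9\right)\right)\right) \left(-406\right) = \left(-160 + \left(-4 + 2 \left(-24\right)\right)\right) \left(-406\right) = \left(-160 - 52\right) \left(-406\right) = \left(-212\right) \left(-406\right) = 86072$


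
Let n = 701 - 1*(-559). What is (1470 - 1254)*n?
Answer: 272160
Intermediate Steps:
n = 1260 (n = 701 + 559 = 1260)
(1470 - 1254)*n = (1470 - 1254)*1260 = 216*1260 = 272160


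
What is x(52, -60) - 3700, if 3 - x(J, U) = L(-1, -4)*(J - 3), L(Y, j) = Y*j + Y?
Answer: -3844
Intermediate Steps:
L(Y, j) = Y + Y*j
x(J, U) = 12 - 3*J (x(J, U) = 3 - (-(1 - 4))*(J - 3) = 3 - (-1*(-3))*(-3 + J) = 3 - 3*(-3 + J) = 3 - (-9 + 3*J) = 3 + (9 - 3*J) = 12 - 3*J)
x(52, -60) - 3700 = (12 - 3*52) - 3700 = (12 - 156) - 3700 = -144 - 3700 = -3844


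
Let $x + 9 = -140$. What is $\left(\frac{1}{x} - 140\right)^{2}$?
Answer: $\frac{435181321}{22201} \approx 19602.0$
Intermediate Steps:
$x = -149$ ($x = -9 - 140 = -149$)
$\left(\frac{1}{x} - 140\right)^{2} = \left(\frac{1}{-149} - 140\right)^{2} = \left(- \frac{1}{149} - 140\right)^{2} = \left(- \frac{20861}{149}\right)^{2} = \frac{435181321}{22201}$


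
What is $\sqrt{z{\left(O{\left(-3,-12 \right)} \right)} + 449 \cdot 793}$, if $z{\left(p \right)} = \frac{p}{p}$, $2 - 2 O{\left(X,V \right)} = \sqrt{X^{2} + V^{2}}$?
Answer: $3 \sqrt{39562} \approx 596.71$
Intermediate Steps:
$O{\left(X,V \right)} = 1 - \frac{\sqrt{V^{2} + X^{2}}}{2}$ ($O{\left(X,V \right)} = 1 - \frac{\sqrt{X^{2} + V^{2}}}{2} = 1 - \frac{\sqrt{V^{2} + X^{2}}}{2}$)
$z{\left(p \right)} = 1$
$\sqrt{z{\left(O{\left(-3,-12 \right)} \right)} + 449 \cdot 793} = \sqrt{1 + 449 \cdot 793} = \sqrt{1 + 356057} = \sqrt{356058} = 3 \sqrt{39562}$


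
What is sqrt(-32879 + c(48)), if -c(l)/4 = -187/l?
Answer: I*sqrt(1183083)/6 ≈ 181.28*I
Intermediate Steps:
c(l) = 748/l (c(l) = -(-748)/l = 748/l)
sqrt(-32879 + c(48)) = sqrt(-32879 + 748/48) = sqrt(-32879 + 748*(1/48)) = sqrt(-32879 + 187/12) = sqrt(-394361/12) = I*sqrt(1183083)/6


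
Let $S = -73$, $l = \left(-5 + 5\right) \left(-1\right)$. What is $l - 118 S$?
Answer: $8614$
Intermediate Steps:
$l = 0$ ($l = 0 \left(-1\right) = 0$)
$l - 118 S = 0 - -8614 = 0 + 8614 = 8614$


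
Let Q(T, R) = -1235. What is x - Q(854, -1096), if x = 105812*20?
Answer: 2117475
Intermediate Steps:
x = 2116240
x - Q(854, -1096) = 2116240 - 1*(-1235) = 2116240 + 1235 = 2117475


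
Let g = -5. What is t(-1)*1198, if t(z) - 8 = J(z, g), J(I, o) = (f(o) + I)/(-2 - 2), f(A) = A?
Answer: 11381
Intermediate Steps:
J(I, o) = -I/4 - o/4 (J(I, o) = (o + I)/(-2 - 2) = (I + o)/(-4) = (I + o)*(-¼) = -I/4 - o/4)
t(z) = 37/4 - z/4 (t(z) = 8 + (-z/4 - ¼*(-5)) = 8 + (-z/4 + 5/4) = 8 + (5/4 - z/4) = 37/4 - z/4)
t(-1)*1198 = (37/4 - ¼*(-1))*1198 = (37/4 + ¼)*1198 = (19/2)*1198 = 11381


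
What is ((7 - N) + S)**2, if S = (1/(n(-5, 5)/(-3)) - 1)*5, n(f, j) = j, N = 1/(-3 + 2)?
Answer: 0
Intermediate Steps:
N = -1 (N = 1/(-1) = -1)
S = -8 (S = (1/(5/(-3)) - 1)*5 = (1/(5*(-1/3)) - 1)*5 = (1/(-5/3) - 1)*5 = (-3/5 - 1)*5 = -8/5*5 = -8)
((7 - N) + S)**2 = ((7 - 1*(-1)) - 8)**2 = ((7 + 1) - 8)**2 = (8 - 8)**2 = 0**2 = 0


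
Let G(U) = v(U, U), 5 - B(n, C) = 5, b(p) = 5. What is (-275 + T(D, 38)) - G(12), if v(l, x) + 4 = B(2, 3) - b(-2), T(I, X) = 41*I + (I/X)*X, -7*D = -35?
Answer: -56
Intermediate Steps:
D = 5 (D = -1/7*(-35) = 5)
B(n, C) = 0 (B(n, C) = 5 - 1*5 = 5 - 5 = 0)
T(I, X) = 42*I (T(I, X) = 41*I + I = 42*I)
v(l, x) = -9 (v(l, x) = -4 + (0 - 1*5) = -4 + (0 - 5) = -4 - 5 = -9)
G(U) = -9
(-275 + T(D, 38)) - G(12) = (-275 + 42*5) - 1*(-9) = (-275 + 210) + 9 = -65 + 9 = -56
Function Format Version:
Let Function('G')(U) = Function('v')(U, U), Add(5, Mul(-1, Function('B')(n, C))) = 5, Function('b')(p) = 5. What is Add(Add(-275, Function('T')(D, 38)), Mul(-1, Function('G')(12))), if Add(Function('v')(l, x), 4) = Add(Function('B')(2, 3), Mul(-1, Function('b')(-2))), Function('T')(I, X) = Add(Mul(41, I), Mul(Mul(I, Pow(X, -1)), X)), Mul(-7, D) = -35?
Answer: -56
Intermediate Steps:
D = 5 (D = Mul(Rational(-1, 7), -35) = 5)
Function('B')(n, C) = 0 (Function('B')(n, C) = Add(5, Mul(-1, 5)) = Add(5, -5) = 0)
Function('T')(I, X) = Mul(42, I) (Function('T')(I, X) = Add(Mul(41, I), I) = Mul(42, I))
Function('v')(l, x) = -9 (Function('v')(l, x) = Add(-4, Add(0, Mul(-1, 5))) = Add(-4, Add(0, -5)) = Add(-4, -5) = -9)
Function('G')(U) = -9
Add(Add(-275, Function('T')(D, 38)), Mul(-1, Function('G')(12))) = Add(Add(-275, Mul(42, 5)), Mul(-1, -9)) = Add(Add(-275, 210), 9) = Add(-65, 9) = -56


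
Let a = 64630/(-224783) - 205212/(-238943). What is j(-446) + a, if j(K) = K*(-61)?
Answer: 1461273770065920/53710324369 ≈ 27207.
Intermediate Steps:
j(K) = -61*K
a = 30685282906/53710324369 (a = 64630*(-1/224783) - 205212*(-1/238943) = -64630/224783 + 205212/238943 = 30685282906/53710324369 ≈ 0.57131)
j(-446) + a = -61*(-446) + 30685282906/53710324369 = 27206 + 30685282906/53710324369 = 1461273770065920/53710324369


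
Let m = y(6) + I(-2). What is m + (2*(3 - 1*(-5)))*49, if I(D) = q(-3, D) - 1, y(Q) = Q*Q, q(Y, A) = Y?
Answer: 816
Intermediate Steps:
y(Q) = Q²
I(D) = -4 (I(D) = -3 - 1 = -4)
m = 32 (m = 6² - 4 = 36 - 4 = 32)
m + (2*(3 - 1*(-5)))*49 = 32 + (2*(3 - 1*(-5)))*49 = 32 + (2*(3 + 5))*49 = 32 + (2*8)*49 = 32 + 16*49 = 32 + 784 = 816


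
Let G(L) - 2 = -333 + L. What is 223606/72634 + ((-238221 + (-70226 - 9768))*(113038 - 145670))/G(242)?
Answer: -16396322745891/140531 ≈ -1.1667e+8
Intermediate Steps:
G(L) = -331 + L (G(L) = 2 + (-333 + L) = -331 + L)
223606/72634 + ((-238221 + (-70226 - 9768))*(113038 - 145670))/G(242) = 223606/72634 + ((-238221 + (-70226 - 9768))*(113038 - 145670))/(-331 + 242) = 223606*(1/72634) + ((-238221 - 79994)*(-32632))/(-89) = 4861/1579 - 318215*(-32632)*(-1/89) = 4861/1579 + 10383991880*(-1/89) = 4861/1579 - 10383991880/89 = -16396322745891/140531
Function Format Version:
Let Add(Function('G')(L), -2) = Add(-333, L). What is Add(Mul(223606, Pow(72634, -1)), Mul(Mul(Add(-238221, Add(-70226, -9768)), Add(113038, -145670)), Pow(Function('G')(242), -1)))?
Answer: Rational(-16396322745891, 140531) ≈ -1.1667e+8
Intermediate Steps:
Function('G')(L) = Add(-331, L) (Function('G')(L) = Add(2, Add(-333, L)) = Add(-331, L))
Add(Mul(223606, Pow(72634, -1)), Mul(Mul(Add(-238221, Add(-70226, -9768)), Add(113038, -145670)), Pow(Function('G')(242), -1))) = Add(Mul(223606, Pow(72634, -1)), Mul(Mul(Add(-238221, Add(-70226, -9768)), Add(113038, -145670)), Pow(Add(-331, 242), -1))) = Add(Mul(223606, Rational(1, 72634)), Mul(Mul(Add(-238221, -79994), -32632), Pow(-89, -1))) = Add(Rational(4861, 1579), Mul(Mul(-318215, -32632), Rational(-1, 89))) = Add(Rational(4861, 1579), Mul(10383991880, Rational(-1, 89))) = Add(Rational(4861, 1579), Rational(-10383991880, 89)) = Rational(-16396322745891, 140531)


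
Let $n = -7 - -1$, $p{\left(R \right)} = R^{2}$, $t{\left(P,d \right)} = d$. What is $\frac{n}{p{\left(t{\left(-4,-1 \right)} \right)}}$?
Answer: $-6$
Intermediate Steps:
$n = -6$ ($n = -7 + 1 = -6$)
$\frac{n}{p{\left(t{\left(-4,-1 \right)} \right)}} = - \frac{6}{\left(-1\right)^{2}} = - \frac{6}{1} = \left(-6\right) 1 = -6$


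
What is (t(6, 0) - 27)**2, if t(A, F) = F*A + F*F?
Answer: 729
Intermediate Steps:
t(A, F) = F**2 + A*F (t(A, F) = A*F + F**2 = F**2 + A*F)
(t(6, 0) - 27)**2 = (0*(6 + 0) - 27)**2 = (0*6 - 27)**2 = (0 - 27)**2 = (-27)**2 = 729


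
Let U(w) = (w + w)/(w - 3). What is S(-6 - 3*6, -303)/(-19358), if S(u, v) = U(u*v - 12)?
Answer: -2420/23413501 ≈ -0.00010336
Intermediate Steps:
U(w) = 2*w/(-3 + w) (U(w) = (2*w)/(-3 + w) = 2*w/(-3 + w))
S(u, v) = 2*(-12 + u*v)/(-15 + u*v) (S(u, v) = 2*(u*v - 12)/(-3 + (u*v - 12)) = 2*(-12 + u*v)/(-3 + (-12 + u*v)) = 2*(-12 + u*v)/(-15 + u*v))
S(-6 - 3*6, -303)/(-19358) = (2*(-12 + (-6 - 3*6)*(-303))/(-15 + (-6 - 3*6)*(-303)))/(-19358) = (2*(-12 + (-6 - 18)*(-303))/(-15 + (-6 - 18)*(-303)))*(-1/19358) = (2*(-12 - 24*(-303))/(-15 - 24*(-303)))*(-1/19358) = (2*(-12 + 7272)/(-15 + 7272))*(-1/19358) = (2*7260/7257)*(-1/19358) = (2*(1/7257)*7260)*(-1/19358) = (4840/2419)*(-1/19358) = -2420/23413501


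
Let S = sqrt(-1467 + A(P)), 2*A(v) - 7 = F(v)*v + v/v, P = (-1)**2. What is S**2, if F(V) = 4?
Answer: -1461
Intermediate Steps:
P = 1
A(v) = 4 + 2*v (A(v) = 7/2 + (4*v + v/v)/2 = 7/2 + (4*v + 1)/2 = 7/2 + (1 + 4*v)/2 = 7/2 + (1/2 + 2*v) = 4 + 2*v)
S = I*sqrt(1461) (S = sqrt(-1467 + (4 + 2*1)) = sqrt(-1467 + (4 + 2)) = sqrt(-1467 + 6) = sqrt(-1461) = I*sqrt(1461) ≈ 38.223*I)
S**2 = (I*sqrt(1461))**2 = -1461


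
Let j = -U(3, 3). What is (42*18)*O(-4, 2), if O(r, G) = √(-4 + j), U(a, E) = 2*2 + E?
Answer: 756*I*√11 ≈ 2507.4*I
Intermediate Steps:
U(a, E) = 4 + E
j = -7 (j = -(4 + 3) = -1*7 = -7)
O(r, G) = I*√11 (O(r, G) = √(-4 - 7) = √(-11) = I*√11)
(42*18)*O(-4, 2) = (42*18)*(I*√11) = 756*(I*√11) = 756*I*√11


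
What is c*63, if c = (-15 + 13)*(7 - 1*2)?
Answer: -630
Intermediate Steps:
c = -10 (c = -2*(7 - 2) = -2*5 = -10)
c*63 = -10*63 = -630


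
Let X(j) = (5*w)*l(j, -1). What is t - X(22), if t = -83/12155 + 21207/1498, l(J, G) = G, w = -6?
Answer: -288598949/18208190 ≈ -15.850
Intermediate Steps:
t = 257646751/18208190 (t = -83*1/12155 + 21207*(1/1498) = -83/12155 + 21207/1498 = 257646751/18208190 ≈ 14.150)
X(j) = 30 (X(j) = (5*(-6))*(-1) = -30*(-1) = 30)
t - X(22) = 257646751/18208190 - 1*30 = 257646751/18208190 - 30 = -288598949/18208190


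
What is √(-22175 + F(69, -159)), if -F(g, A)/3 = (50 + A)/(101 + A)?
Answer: I*√74615666/58 ≈ 148.93*I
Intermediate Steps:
F(g, A) = -3*(50 + A)/(101 + A)
√(-22175 + F(69, -159)) = √(-22175 + 3*(-50 - 1*(-159))/(101 - 159)) = √(-22175 + 3*(-50 + 159)/(-58)) = √(-22175 + 3*(-1/58)*109) = √(-22175 - 327/58) = √(-1286477/58) = I*√74615666/58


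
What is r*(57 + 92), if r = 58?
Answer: 8642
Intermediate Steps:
r*(57 + 92) = 58*(57 + 92) = 58*149 = 8642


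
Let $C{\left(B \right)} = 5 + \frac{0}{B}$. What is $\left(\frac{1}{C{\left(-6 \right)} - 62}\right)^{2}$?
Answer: $\frac{1}{3249} \approx 0.00030779$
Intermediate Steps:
$C{\left(B \right)} = 5$ ($C{\left(B \right)} = 5 + 0 = 5$)
$\left(\frac{1}{C{\left(-6 \right)} - 62}\right)^{2} = \left(\frac{1}{5 - 62}\right)^{2} = \left(\frac{1}{-57}\right)^{2} = \left(- \frac{1}{57}\right)^{2} = \frac{1}{3249}$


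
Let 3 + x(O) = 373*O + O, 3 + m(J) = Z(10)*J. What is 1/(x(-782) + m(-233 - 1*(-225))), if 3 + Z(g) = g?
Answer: -1/292530 ≈ -3.4185e-6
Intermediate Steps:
Z(g) = -3 + g
m(J) = -3 + 7*J (m(J) = -3 + (-3 + 10)*J = -3 + 7*J)
x(O) = -3 + 374*O (x(O) = -3 + (373*O + O) = -3 + 374*O)
1/(x(-782) + m(-233 - 1*(-225))) = 1/((-3 + 374*(-782)) + (-3 + 7*(-233 - 1*(-225)))) = 1/((-3 - 292468) + (-3 + 7*(-233 + 225))) = 1/(-292471 + (-3 + 7*(-8))) = 1/(-292471 + (-3 - 56)) = 1/(-292471 - 59) = 1/(-292530) = -1/292530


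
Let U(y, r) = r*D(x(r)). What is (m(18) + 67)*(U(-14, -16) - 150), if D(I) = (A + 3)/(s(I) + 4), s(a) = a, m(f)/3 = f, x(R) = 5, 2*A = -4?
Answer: -165286/9 ≈ -18365.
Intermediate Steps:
A = -2 (A = (1/2)*(-4) = -2)
m(f) = 3*f
D(I) = 1/(4 + I) (D(I) = (-2 + 3)/(I + 4) = 1/(4 + I))
U(y, r) = r/9 (U(y, r) = r/(4 + 5) = r/9)
(m(18) + 67)*(U(-14, -16) - 150) = (3*18 + 67)*((1/9)*(-16) - 150) = (54 + 67)*(-16/9 - 150) = 121*(-1366/9) = -165286/9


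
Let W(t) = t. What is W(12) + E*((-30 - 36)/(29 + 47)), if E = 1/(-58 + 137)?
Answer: 35991/3002 ≈ 11.989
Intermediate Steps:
E = 1/79 ≈ 0.012658
W(12) + E*((-30 - 36)/(29 + 47)) = 12 + ((-30 - 36)/(29 + 47))/79 = 12 + (-66/76)/79 = 12 + (-66*1/76)/79 = 12 + (1/79)*(-33/38) = 12 - 33/3002 = 35991/3002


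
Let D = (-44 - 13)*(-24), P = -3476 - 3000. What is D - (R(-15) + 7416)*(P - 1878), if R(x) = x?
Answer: 61829322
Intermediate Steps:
P = -6476
D = 1368 (D = -57*(-24) = 1368)
D - (R(-15) + 7416)*(P - 1878) = 1368 - (-15 + 7416)*(-6476 - 1878) = 1368 - 7401*(-8354) = 1368 - 1*(-61827954) = 1368 + 61827954 = 61829322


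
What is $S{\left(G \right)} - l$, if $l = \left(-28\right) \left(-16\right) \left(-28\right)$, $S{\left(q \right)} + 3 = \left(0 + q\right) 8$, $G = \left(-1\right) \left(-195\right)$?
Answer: $14101$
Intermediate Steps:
$G = 195$
$S{\left(q \right)} = -3 + 8 q$ ($S{\left(q \right)} = -3 + \left(0 + q\right) 8 = -3 + q 8 = -3 + 8 q$)
$l = -12544$ ($l = 448 \left(-28\right) = -12544$)
$S{\left(G \right)} - l = \left(-3 + 8 \cdot 195\right) - -12544 = \left(-3 + 1560\right) + 12544 = 1557 + 12544 = 14101$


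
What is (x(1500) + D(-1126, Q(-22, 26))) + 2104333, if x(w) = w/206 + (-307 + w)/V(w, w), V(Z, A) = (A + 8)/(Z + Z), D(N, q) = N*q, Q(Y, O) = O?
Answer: 80668980367/38831 ≈ 2.0774e+6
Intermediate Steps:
V(Z, A) = (8 + A)/(2*Z) (V(Z, A) = (8 + A)/((2*Z)) = (8 + A)*(1/(2*Z)) = (8 + A)/(2*Z))
x(w) = w/206 + 2*w*(-307 + w)/(8 + w) (x(w) = w/206 + (-307 + w)/(((8 + w)/(2*w))) = w*(1/206) + (-307 + w)*(2*w/(8 + w)) = w/206 + 2*w*(-307 + w)/(8 + w))
(x(1500) + D(-1126, Q(-22, 26))) + 2104333 = ((7/206)*1500*(-18068 + 59*1500)/(8 + 1500) - 1126*26) + 2104333 = ((7/206)*1500*(-18068 + 88500)/1508 - 29276) + 2104333 = ((7/206)*1500*(1/1508)*70432 - 29276) + 2104333 = (92442000/38831 - 29276) + 2104333 = -1044374356/38831 + 2104333 = 80668980367/38831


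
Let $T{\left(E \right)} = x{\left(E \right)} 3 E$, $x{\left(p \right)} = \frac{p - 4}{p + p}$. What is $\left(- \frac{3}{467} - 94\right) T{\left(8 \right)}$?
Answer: $- \frac{263406}{467} \approx -564.04$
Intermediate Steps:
$x{\left(p \right)} = \frac{-4 + p}{2 p}$
$T{\left(E \right)} = -6 + \frac{3 E}{2}$ ($T{\left(E \right)} = \frac{-4 + E}{2 E} 3 E = \frac{3 \left(-4 + E\right)}{2 E} E = -6 + \frac{3 E}{2}$)
$\left(- \frac{3}{467} - 94\right) T{\left(8 \right)} = \left(- \frac{3}{467} - 94\right) \left(-6 + \frac{3}{2} \cdot 8\right) = \left(\left(-3\right) \frac{1}{467} - 94\right) \left(-6 + 12\right) = \left(- \frac{3}{467} - 94\right) 6 = \left(- \frac{43901}{467}\right) 6 = - \frac{263406}{467}$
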